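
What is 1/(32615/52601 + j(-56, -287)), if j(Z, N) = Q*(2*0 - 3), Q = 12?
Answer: -52601/1861021 ≈ -0.028265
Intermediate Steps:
j(Z, N) = -36 (j(Z, N) = 12*(2*0 - 3) = 12*(0 - 3) = 12*(-3) = -36)
1/(32615/52601 + j(-56, -287)) = 1/(32615/52601 - 36) = 1/(-1861021/52601) = -52601/1861021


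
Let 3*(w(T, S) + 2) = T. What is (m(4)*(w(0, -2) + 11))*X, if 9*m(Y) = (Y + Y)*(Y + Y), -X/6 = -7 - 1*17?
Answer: 9216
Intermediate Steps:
w(T, S) = -2 + T/3
X = 144 (X = -6*(-7 - 1*17) = -6*(-7 - 17) = -6*(-24) = 144)
m(Y) = 4*Y**2/9 (m(Y) = ((Y + Y)*(Y + Y))/9 = ((2*Y)*(2*Y))/9 = (4*Y**2)/9 = 4*Y**2/9)
(m(4)*(w(0, -2) + 11))*X = (((4/9)*4**2)*((-2 + (1/3)*0) + 11))*144 = (((4/9)*16)*((-2 + 0) + 11))*144 = (64*(-2 + 11)/9)*144 = ((64/9)*9)*144 = 64*144 = 9216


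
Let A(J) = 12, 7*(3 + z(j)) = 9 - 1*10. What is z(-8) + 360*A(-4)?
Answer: 30218/7 ≈ 4316.9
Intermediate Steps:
z(j) = -22/7 (z(j) = -3 + (9 - 1*10)/7 = -3 + (9 - 10)/7 = -3 + (⅐)*(-1) = -3 - ⅐ = -22/7)
z(-8) + 360*A(-4) = -22/7 + 360*12 = -22/7 + 4320 = 30218/7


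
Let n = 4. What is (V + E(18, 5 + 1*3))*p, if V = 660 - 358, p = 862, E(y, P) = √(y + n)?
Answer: 260324 + 862*√22 ≈ 2.6437e+5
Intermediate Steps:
E(y, P) = √(4 + y) (E(y, P) = √(y + 4) = √(4 + y))
V = 302
(V + E(18, 5 + 1*3))*p = (302 + √(4 + 18))*862 = (302 + √22)*862 = 260324 + 862*√22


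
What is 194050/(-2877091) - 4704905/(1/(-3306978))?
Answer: 44764708720614501140/2877091 ≈ 1.5559e+13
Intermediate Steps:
194050/(-2877091) - 4704905/(1/(-3306978)) = 194050*(-1/2877091) - 4704905/(-1/3306978) = -194050/2877091 - 4704905*(-3306978) = -194050/2877091 + 15559017327090 = 44764708720614501140/2877091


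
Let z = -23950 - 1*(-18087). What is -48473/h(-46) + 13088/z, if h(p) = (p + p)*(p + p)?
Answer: -394974031/49624432 ≈ -7.9593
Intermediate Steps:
z = -5863 (z = -23950 + 18087 = -5863)
h(p) = 4*p**2 (h(p) = (2*p)*(2*p) = 4*p**2)
-48473/h(-46) + 13088/z = -48473/(4*(-46)**2) + 13088/(-5863) = -48473/(4*2116) + 13088*(-1/5863) = -48473/8464 - 13088/5863 = -394974031/49624432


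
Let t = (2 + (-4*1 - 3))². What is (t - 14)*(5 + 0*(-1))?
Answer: 55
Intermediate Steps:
t = 25 (t = (2 + (-4 - 3))² = (2 - 7)² = (-5)² = 25)
(t - 14)*(5 + 0*(-1)) = (25 - 14)*(5 + 0*(-1)) = 11*(5 + 0) = 11*5 = 55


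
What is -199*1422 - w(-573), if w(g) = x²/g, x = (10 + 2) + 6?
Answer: -54048690/191 ≈ -2.8298e+5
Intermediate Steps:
x = 18 (x = 12 + 6 = 18)
w(g) = 324/g (w(g) = 18²/g = 324/g)
-199*1422 - w(-573) = -199*1422 - 324/(-573) = -282978 - 324*(-1)/573 = -282978 - 1*(-108/191) = -282978 + 108/191 = -54048690/191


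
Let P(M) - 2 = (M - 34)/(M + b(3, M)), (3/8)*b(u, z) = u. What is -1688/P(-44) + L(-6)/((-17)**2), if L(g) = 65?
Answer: -2925367/7225 ≈ -404.90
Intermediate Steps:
b(u, z) = 8*u/3
P(M) = 2 + (-34 + M)/(8 + M) (P(M) = 2 + (M - 34)/(M + (8/3)*3) = 2 + (-34 + M)/(M + 8) = 2 + (-34 + M)/(8 + M))
-1688/P(-44) + L(-6)/((-17)**2) = -1688*(8 - 44)/(3*(-6 - 44)) + 65/((-17)**2) = -1688/(3*(-50)/(-36)) + 65/289 = -1688/(3*(-1/36)*(-50)) + 65*(1/289) = -1688/25/6 + 65/289 = -1688*6/25 + 65/289 = -10128/25 + 65/289 = -2925367/7225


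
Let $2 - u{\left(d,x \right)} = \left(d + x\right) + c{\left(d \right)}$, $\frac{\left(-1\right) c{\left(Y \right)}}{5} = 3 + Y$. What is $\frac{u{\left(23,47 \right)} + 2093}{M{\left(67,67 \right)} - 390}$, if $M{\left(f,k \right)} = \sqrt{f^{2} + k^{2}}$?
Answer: $- \frac{420225}{71561} - \frac{144385 \sqrt{2}}{143122} \approx -7.299$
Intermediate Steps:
$c{\left(Y \right)} = -15 - 5 Y$ ($c{\left(Y \right)} = - 5 \left(3 + Y\right) = -15 - 5 Y$)
$u{\left(d,x \right)} = 17 - x + 4 d$ ($u{\left(d,x \right)} = 2 - \left(\left(d + x\right) - \left(15 + 5 d\right)\right) = 2 - \left(-15 + x - 4 d\right) = 2 + \left(15 - x + 4 d\right) = 17 - x + 4 d$)
$\frac{u{\left(23,47 \right)} + 2093}{M{\left(67,67 \right)} - 390} = \frac{\left(17 - 47 + 4 \cdot 23\right) + 2093}{\sqrt{67^{2} + 67^{2}} - 390} = \frac{\left(17 - 47 + 92\right) + 2093}{\sqrt{4489 + 4489} - 390} = \frac{62 + 2093}{\sqrt{8978} - 390} = \frac{2155}{67 \sqrt{2} - 390} = \frac{2155}{-390 + 67 \sqrt{2}}$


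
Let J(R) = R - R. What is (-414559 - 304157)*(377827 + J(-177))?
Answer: -271550310132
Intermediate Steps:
J(R) = 0
(-414559 - 304157)*(377827 + J(-177)) = (-414559 - 304157)*(377827 + 0) = -718716*377827 = -271550310132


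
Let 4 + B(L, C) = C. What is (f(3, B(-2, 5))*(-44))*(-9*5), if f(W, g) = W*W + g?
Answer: 19800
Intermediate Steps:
B(L, C) = -4 + C
f(W, g) = g + W² (f(W, g) = W² + g = g + W²)
(f(3, B(-2, 5))*(-44))*(-9*5) = (((-4 + 5) + 3²)*(-44))*(-9*5) = ((1 + 9)*(-44))*(-45) = (10*(-44))*(-45) = -440*(-45) = 19800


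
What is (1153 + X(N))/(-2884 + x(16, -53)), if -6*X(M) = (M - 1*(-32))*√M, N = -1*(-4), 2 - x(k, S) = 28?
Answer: -1141/2910 ≈ -0.39210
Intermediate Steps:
x(k, S) = -26 (x(k, S) = 2 - 1*28 = 2 - 28 = -26)
N = 4
X(M) = -√M*(32 + M)/6 (X(M) = -(M - 1*(-32))*√M/6 = -(M + 32)*√M/6 = -(32 + M)*√M/6 = -√M*(32 + M)/6)
(1153 + X(N))/(-2884 + x(16, -53)) = (1153 + √4*(-32 - 1*4)/6)/(-2884 - 26) = (1153 + (⅙)*2*(-32 - 4))/(-2910) = (1153 + (⅙)*2*(-36))*(-1/2910) = (1153 - 12)*(-1/2910) = 1141*(-1/2910) = -1141/2910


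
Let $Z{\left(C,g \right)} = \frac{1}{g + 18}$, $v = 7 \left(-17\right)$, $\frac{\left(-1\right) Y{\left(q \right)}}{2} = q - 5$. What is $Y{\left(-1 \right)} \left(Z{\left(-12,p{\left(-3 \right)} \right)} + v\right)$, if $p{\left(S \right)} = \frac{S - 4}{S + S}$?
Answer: $- \frac{164148}{115} \approx -1427.4$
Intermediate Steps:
$p{\left(S \right)} = \frac{-4 + S}{2 S}$
$Y{\left(q \right)} = 10 - 2 q$ ($Y{\left(q \right)} = - 2 \left(q - 5\right) = - 2 \left(-5 + q\right) = 10 - 2 q$)
$v = -119$
$Z{\left(C,g \right)} = \frac{1}{18 + g}$
$Y{\left(-1 \right)} \left(Z{\left(-12,p{\left(-3 \right)} \right)} + v\right) = \left(10 - -2\right) \left(\frac{1}{18 + \frac{-4 - 3}{2 \left(-3\right)}} - 119\right) = \left(10 + 2\right) \left(\frac{1}{18 + \frac{1}{2} \left(- \frac{1}{3}\right) \left(-7\right)} - 119\right) = 12 \left(\frac{1}{18 + \frac{7}{6}} - 119\right) = 12 \left(\frac{1}{\frac{115}{6}} - 119\right) = 12 \left(\frac{6}{115} - 119\right) = 12 \left(- \frac{13679}{115}\right) = - \frac{164148}{115}$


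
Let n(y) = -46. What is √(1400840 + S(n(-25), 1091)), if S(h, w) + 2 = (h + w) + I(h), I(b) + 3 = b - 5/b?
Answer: √2966280974/46 ≈ 1184.0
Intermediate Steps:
I(b) = -3 + b - 5/b (I(b) = -3 + (b - 5/b) = -3 + b - 5/b)
S(h, w) = -5 + w - 5/h + 2*h (S(h, w) = -2 + ((h + w) + (-3 + h - 5/h)) = -2 + (-3 + w - 5/h + 2*h) = -5 + w - 5/h + 2*h)
√(1400840 + S(n(-25), 1091)) = √(1400840 + (-5 + 1091 - 5/(-46) + 2*(-46))) = √(1400840 + (-5 + 1091 - 5*(-1/46) - 92)) = √(1400840 + (-5 + 1091 + 5/46 - 92)) = √(1400840 + 45729/46) = √(64484369/46) = √2966280974/46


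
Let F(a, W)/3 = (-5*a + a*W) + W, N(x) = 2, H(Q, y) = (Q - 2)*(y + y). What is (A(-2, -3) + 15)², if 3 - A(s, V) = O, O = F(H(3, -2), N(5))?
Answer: 576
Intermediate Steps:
H(Q, y) = 2*y*(-2 + Q) (H(Q, y) = (-2 + Q)*(2*y) = 2*y*(-2 + Q))
F(a, W) = -15*a + 3*W + 3*W*a (F(a, W) = 3*((-5*a + a*W) + W) = 3*((-5*a + W*a) + W) = 3*(W - 5*a + W*a) = -15*a + 3*W + 3*W*a)
O = 42 (O = -30*(-2)*(-2 + 3) + 3*2 + 3*2*(2*(-2)*(-2 + 3)) = -30*(-2) + 6 + 3*2*(2*(-2)*1) = -15*(-4) + 6 + 3*2*(-4) = 60 + 6 - 24 = 42)
A(s, V) = -39 (A(s, V) = 3 - 1*42 = 3 - 42 = -39)
(A(-2, -3) + 15)² = (-39 + 15)² = (-24)² = 576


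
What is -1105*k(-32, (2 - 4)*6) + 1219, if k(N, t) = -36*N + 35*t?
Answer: -807641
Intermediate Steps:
-1105*k(-32, (2 - 4)*6) + 1219 = -1105*(-36*(-32) + 35*((2 - 4)*6)) + 1219 = -1105*(1152 + 35*(-2*6)) + 1219 = -1105*(1152 + 35*(-12)) + 1219 = -1105*(1152 - 420) + 1219 = -1105*732 + 1219 = -808860 + 1219 = -807641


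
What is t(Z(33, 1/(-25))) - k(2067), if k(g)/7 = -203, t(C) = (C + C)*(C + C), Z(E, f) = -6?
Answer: 1565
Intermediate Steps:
t(C) = 4*C**2 (t(C) = (2*C)*(2*C) = 4*C**2)
k(g) = -1421 (k(g) = 7*(-203) = -1421)
t(Z(33, 1/(-25))) - k(2067) = 4*(-6)**2 - 1*(-1421) = 4*36 + 1421 = 144 + 1421 = 1565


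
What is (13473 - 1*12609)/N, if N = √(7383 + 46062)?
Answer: 288*√53445/17815 ≈ 3.7373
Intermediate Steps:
N = √53445 ≈ 231.18
(13473 - 1*12609)/N = (13473 - 1*12609)/(√53445) = (13473 - 12609)*(√53445/53445) = 864*(√53445/53445) = 288*√53445/17815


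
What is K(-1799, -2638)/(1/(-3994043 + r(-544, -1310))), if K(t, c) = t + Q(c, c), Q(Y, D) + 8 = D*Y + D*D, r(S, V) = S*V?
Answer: -45664926222243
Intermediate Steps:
Q(Y, D) = -8 + D² + D*Y (Q(Y, D) = -8 + (D*Y + D*D) = -8 + (D*Y + D²) = -8 + (D² + D*Y) = -8 + D² + D*Y)
K(t, c) = -8 + t + 2*c² (K(t, c) = t + (-8 + c² + c*c) = t + (-8 + c² + c²) = t + (-8 + 2*c²) = -8 + t + 2*c²)
K(-1799, -2638)/(1/(-3994043 + r(-544, -1310))) = (-8 - 1799 + 2*(-2638)²)/(1/(-3994043 - 544*(-1310))) = (-8 - 1799 + 2*6959044)/(1/(-3994043 + 712640)) = (-8 - 1799 + 13918088)/(1/(-3281403)) = 13916281/(-1/3281403) = 13916281*(-3281403) = -45664926222243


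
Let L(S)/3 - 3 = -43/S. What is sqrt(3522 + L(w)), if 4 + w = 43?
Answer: 2*sqrt(149045)/13 ≈ 59.394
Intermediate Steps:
w = 39 (w = -4 + 43 = 39)
L(S) = 9 - 129/S (L(S) = 9 + 3*(-43/S) = 9 - 129/S)
sqrt(3522 + L(w)) = sqrt(3522 + (9 - 129/39)) = sqrt(3522 + (9 - 129*1/39)) = sqrt(3522 + (9 - 43/13)) = sqrt(3522 + 74/13) = sqrt(45860/13) = 2*sqrt(149045)/13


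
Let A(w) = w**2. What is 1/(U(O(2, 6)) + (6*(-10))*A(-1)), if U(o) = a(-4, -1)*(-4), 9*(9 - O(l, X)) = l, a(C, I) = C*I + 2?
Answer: -1/84 ≈ -0.011905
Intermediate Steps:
a(C, I) = 2 + C*I
O(l, X) = 9 - l/9
U(o) = -24 (U(o) = (2 - 4*(-1))*(-4) = (2 + 4)*(-4) = 6*(-4) = -24)
1/(U(O(2, 6)) + (6*(-10))*A(-1)) = 1/(-24 + (6*(-10))*(-1)**2) = 1/(-24 - 60*1) = 1/(-24 - 60) = 1/(-84) = -1/84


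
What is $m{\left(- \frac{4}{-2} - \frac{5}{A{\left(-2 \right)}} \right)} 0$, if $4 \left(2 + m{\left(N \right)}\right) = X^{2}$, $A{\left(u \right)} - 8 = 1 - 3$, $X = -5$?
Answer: $0$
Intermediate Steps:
$A{\left(u \right)} = 6$ ($A{\left(u \right)} = 8 + \left(1 - 3\right) = 8 - 2 = 6$)
$m{\left(N \right)} = \frac{17}{4}$ ($m{\left(N \right)} = -2 + \frac{\left(-5\right)^{2}}{4} = -2 + \frac{1}{4} \cdot 25 = -2 + \frac{25}{4} = \frac{17}{4}$)
$m{\left(- \frac{4}{-2} - \frac{5}{A{\left(-2 \right)}} \right)} 0 = \frac{17}{4} \cdot 0 = 0$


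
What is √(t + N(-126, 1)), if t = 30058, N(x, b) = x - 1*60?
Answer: 4*√1867 ≈ 172.84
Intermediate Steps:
N(x, b) = -60 + x (N(x, b) = x - 60 = -60 + x)
√(t + N(-126, 1)) = √(30058 + (-60 - 126)) = √(30058 - 186) = √29872 = 4*√1867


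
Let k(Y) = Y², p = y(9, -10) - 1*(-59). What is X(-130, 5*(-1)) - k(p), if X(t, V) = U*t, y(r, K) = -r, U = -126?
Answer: 13880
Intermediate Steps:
X(t, V) = -126*t
p = 50 (p = -1*9 - 1*(-59) = -9 + 59 = 50)
X(-130, 5*(-1)) - k(p) = -126*(-130) - 1*50² = 16380 - 1*2500 = 16380 - 2500 = 13880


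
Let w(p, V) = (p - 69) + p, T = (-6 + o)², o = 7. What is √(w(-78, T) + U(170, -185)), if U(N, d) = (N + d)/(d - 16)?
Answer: I*√1009690/67 ≈ 14.998*I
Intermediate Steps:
T = 1 (T = (-6 + 7)² = 1² = 1)
w(p, V) = -69 + 2*p (w(p, V) = (-69 + p) + p = -69 + 2*p)
U(N, d) = (N + d)/(-16 + d)
√(w(-78, T) + U(170, -185)) = √((-69 + 2*(-78)) + (170 - 185)/(-16 - 185)) = √((-69 - 156) - 15/(-201)) = √(-225 - 1/201*(-15)) = √(-225 + 5/67) = √(-15070/67) = I*√1009690/67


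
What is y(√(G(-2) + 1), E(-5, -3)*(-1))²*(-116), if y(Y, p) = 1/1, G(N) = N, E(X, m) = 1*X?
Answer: -116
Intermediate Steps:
E(X, m) = X
y(Y, p) = 1
y(√(G(-2) + 1), E(-5, -3)*(-1))²*(-116) = 1²*(-116) = 1*(-116) = -116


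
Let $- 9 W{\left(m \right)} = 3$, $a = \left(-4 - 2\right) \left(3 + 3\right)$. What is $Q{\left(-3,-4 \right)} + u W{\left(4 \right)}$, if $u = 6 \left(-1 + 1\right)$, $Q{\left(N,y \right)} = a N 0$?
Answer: $0$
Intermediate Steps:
$a = -36$ ($a = \left(-6\right) 6 = -36$)
$W{\left(m \right)} = - \frac{1}{3}$ ($W{\left(m \right)} = \left(- \frac{1}{9}\right) 3 = - \frac{1}{3}$)
$Q{\left(N,y \right)} = 0$ ($Q{\left(N,y \right)} = - 36 N 0 = 0$)
$u = 0$ ($u = 6 \cdot 0 = 0$)
$Q{\left(-3,-4 \right)} + u W{\left(4 \right)} = 0 + 0 \left(- \frac{1}{3}\right) = 0 + 0 = 0$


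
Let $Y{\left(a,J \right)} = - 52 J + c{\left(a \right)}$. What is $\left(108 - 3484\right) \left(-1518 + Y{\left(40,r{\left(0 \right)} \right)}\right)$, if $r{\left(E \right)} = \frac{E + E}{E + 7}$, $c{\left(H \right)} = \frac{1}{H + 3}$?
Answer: $\frac{220361648}{43} \approx 5.1247 \cdot 10^{6}$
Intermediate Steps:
$c{\left(H \right)} = \frac{1}{3 + H}$
$r{\left(E \right)} = \frac{2 E}{7 + E}$
$Y{\left(a,J \right)} = \frac{1}{3 + a} - 52 J$ ($Y{\left(a,J \right)} = - 52 J + \frac{1}{3 + a} = \frac{1}{3 + a} - 52 J$)
$\left(108 - 3484\right) \left(-1518 + Y{\left(40,r{\left(0 \right)} \right)}\right) = \left(108 - 3484\right) \left(-1518 + \frac{1 - 52 \cdot 2 \cdot 0 \frac{1}{7 + 0} \left(3 + 40\right)}{3 + 40}\right) = - 3376 \left(-1518 + \frac{1 - 52 \cdot 2 \cdot 0 \cdot \frac{1}{7} \cdot 43}{43}\right) = - 3376 \left(-1518 + \frac{1 - 0 \cdot 43}{43}\right) = - 3376 \left(-1518 + \frac{1 + 0}{43}\right) = - 3376 \left(-1518 + \frac{1}{43} \cdot 1\right) = - 3376 \left(-1518 + \frac{1}{43}\right) = \left(-3376\right) \left(- \frac{65273}{43}\right) = \frac{220361648}{43}$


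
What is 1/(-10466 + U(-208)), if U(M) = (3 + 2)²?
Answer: -1/10441 ≈ -9.5776e-5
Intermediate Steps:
U(M) = 25 (U(M) = 5² = 25)
1/(-10466 + U(-208)) = 1/(-10466 + 25) = 1/(-10441) = -1/10441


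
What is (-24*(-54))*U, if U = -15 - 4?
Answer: -24624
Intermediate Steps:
U = -19
(-24*(-54))*U = -24*(-54)*(-19) = 1296*(-19) = -24624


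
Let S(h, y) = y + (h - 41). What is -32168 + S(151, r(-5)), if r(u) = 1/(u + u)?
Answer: -320581/10 ≈ -32058.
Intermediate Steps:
r(u) = 1/(2*u)
S(h, y) = -41 + h + y (S(h, y) = y + (-41 + h) = -41 + h + y)
-32168 + S(151, r(-5)) = -32168 + (-41 + 151 + (½)/(-5)) = -32168 + (-41 + 151 + (½)*(-⅕)) = -32168 + (-41 + 151 - ⅒) = -32168 + 1099/10 = -320581/10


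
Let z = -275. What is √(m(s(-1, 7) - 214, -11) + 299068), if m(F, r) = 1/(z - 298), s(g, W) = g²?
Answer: √98192696799/573 ≈ 546.87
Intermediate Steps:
m(F, r) = -1/573 (m(F, r) = 1/(-275 - 298) = 1/(-573) = -1/573)
√(m(s(-1, 7) - 214, -11) + 299068) = √(-1/573 + 299068) = √(171365963/573) = √98192696799/573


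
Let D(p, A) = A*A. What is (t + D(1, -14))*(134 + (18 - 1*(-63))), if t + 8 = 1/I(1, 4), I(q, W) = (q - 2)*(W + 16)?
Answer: 161637/4 ≈ 40409.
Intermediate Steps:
I(q, W) = (-2 + q)*(16 + W)
t = -161/20 (t = -8 + 1/(-32 - 2*4 + 16*1 + 4*1) = -8 + 1/(-32 - 8 + 16 + 4) = -8 + 1/(-20) = -8 - 1/20 = -161/20 ≈ -8.0500)
D(p, A) = A²
(t + D(1, -14))*(134 + (18 - 1*(-63))) = (-161/20 + (-14)²)*(134 + (18 - 1*(-63))) = (-161/20 + 196)*(134 + (18 + 63)) = 3759*(134 + 81)/20 = (3759/20)*215 = 161637/4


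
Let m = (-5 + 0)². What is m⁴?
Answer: 390625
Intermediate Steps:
m = 25 (m = (-5)² = 25)
m⁴ = 25⁴ = 390625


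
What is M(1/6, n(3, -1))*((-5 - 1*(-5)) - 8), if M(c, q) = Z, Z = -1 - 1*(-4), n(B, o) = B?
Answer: -24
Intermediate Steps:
Z = 3 (Z = -1 + 4 = 3)
M(c, q) = 3
M(1/6, n(3, -1))*((-5 - 1*(-5)) - 8) = 3*((-5 - 1*(-5)) - 8) = 3*((-5 + 5) - 8) = 3*(0 - 8) = 3*(-8) = -24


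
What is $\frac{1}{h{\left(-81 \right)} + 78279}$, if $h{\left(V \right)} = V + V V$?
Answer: $\frac{1}{84759} \approx 1.1798 \cdot 10^{-5}$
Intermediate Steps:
$h{\left(V \right)} = V + V^{2}$
$\frac{1}{h{\left(-81 \right)} + 78279} = \frac{1}{- 81 \left(1 - 81\right) + 78279} = \frac{1}{\left(-81\right) \left(-80\right) + 78279} = \frac{1}{6480 + 78279} = \frac{1}{84759}$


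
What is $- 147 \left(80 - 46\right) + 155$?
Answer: $-4843$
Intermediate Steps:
$- 147 \left(80 - 46\right) + 155 = \left(-147\right) 34 + 155 = -4998 + 155 = -4843$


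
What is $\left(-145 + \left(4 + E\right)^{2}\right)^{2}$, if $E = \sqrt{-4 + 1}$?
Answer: $17232 - 2112 i \sqrt{3} \approx 17232.0 - 3658.1 i$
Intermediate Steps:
$E = i \sqrt{3}$ ($E = \sqrt{-3} = i \sqrt{3} \approx 1.732 i$)
$\left(-145 + \left(4 + E\right)^{2}\right)^{2} = \left(-145 + \left(4 + i \sqrt{3}\right)^{2}\right)^{2}$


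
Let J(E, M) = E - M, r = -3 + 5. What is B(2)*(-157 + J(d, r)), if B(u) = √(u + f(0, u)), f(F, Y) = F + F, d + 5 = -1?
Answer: -165*√2 ≈ -233.35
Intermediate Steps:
r = 2
d = -6 (d = -5 - 1 = -6)
f(F, Y) = 2*F
B(u) = √u (B(u) = √(u + 2*0) = √(u + 0) = √u)
B(2)*(-157 + J(d, r)) = √2*(-157 + (-6 - 1*2)) = √2*(-157 + (-6 - 2)) = √2*(-157 - 8) = √2*(-165) = -165*√2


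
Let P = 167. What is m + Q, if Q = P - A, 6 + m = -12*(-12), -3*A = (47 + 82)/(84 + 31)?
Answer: 35118/115 ≈ 305.37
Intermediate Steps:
A = -43/115 (A = -(47 + 82)/(3*(84 + 31)) = -43/115 ≈ -0.37391)
m = 138 (m = -6 - 12*(-12) = -6 + 144 = 138)
Q = 19248/115 (Q = 167 - 1*(-43/115) = 167 + 43/115 = 19248/115 ≈ 167.37)
m + Q = 138 + 19248/115 = 35118/115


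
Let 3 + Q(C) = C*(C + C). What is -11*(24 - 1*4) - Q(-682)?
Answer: -930465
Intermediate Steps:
Q(C) = -3 + 2*C² (Q(C) = -3 + C*(C + C) = -3 + C*(2*C) = -3 + 2*C²)
-11*(24 - 1*4) - Q(-682) = -11*(24 - 1*4) - (-3 + 2*(-682)²) = -11*(24 - 4) - (-3 + 2*465124) = -11*20 - (-3 + 930248) = -220 - 1*930245 = -220 - 930245 = -930465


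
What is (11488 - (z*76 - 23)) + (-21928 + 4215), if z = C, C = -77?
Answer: -350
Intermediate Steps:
z = -77
(11488 - (z*76 - 23)) + (-21928 + 4215) = (11488 - (-77*76 - 23)) + (-21928 + 4215) = (11488 - (-5852 - 23)) - 17713 = (11488 - 1*(-5875)) - 17713 = (11488 + 5875) - 17713 = 17363 - 17713 = -350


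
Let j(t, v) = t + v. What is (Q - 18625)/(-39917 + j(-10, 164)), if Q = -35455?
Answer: 54080/39763 ≈ 1.3601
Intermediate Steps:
(Q - 18625)/(-39917 + j(-10, 164)) = (-35455 - 18625)/(-39917 + (-10 + 164)) = -54080/(-39917 + 154) = -54080/(-39763) = -54080*(-1/39763) = 54080/39763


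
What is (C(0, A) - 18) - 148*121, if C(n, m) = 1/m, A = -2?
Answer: -35853/2 ≈ -17927.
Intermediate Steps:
(C(0, A) - 18) - 148*121 = (1/(-2) - 18) - 148*121 = (-½ - 18) - 17908 = -37/2 - 17908 = -35853/2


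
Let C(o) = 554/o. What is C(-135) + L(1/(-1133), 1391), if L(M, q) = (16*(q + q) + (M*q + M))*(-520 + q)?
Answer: 5929893702158/152955 ≈ 3.8769e+7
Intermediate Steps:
L(M, q) = (-520 + q)*(M + 32*q + M*q) (L(M, q) = (16*(2*q) + (M + M*q))*(-520 + q) = (32*q + (M + M*q))*(-520 + q) = (M + 32*q + M*q)*(-520 + q) = (-520 + q)*(M + 32*q + M*q))
C(-135) + L(1/(-1133), 1391) = 554/(-135) + (-16640*1391 - 520/(-1133) + 32*1391² + 1391²/(-1133) - 519*1391/(-1133)) = 554*(-1/135) + (-23146240 - 520*(-1/1133) + 32*1934881 - 1/1133*1934881 - 519*(-1/1133)*1391) = -554/135 + (-23146240 + 520/1133 + 61916192 - 1934881/1133 + 721929/1133) = -554/135 + 43925143184/1133 = 5929893702158/152955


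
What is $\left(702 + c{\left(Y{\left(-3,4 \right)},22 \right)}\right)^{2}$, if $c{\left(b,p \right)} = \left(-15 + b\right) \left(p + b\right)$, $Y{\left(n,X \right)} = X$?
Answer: $173056$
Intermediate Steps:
$c{\left(b,p \right)} = \left(-15 + b\right) \left(b + p\right)$
$\left(702 + c{\left(Y{\left(-3,4 \right)},22 \right)}\right)^{2} = \left(702 + \left(4^{2} - 60 - 330 + 4 \cdot 22\right)\right)^{2} = \left(702 + \left(16 - 60 - 330 + 88\right)\right)^{2} = \left(702 - 286\right)^{2} = 416^{2} = 173056$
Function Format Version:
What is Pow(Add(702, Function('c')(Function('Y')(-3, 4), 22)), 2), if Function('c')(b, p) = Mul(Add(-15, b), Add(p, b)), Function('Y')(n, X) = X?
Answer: 173056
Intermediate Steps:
Function('c')(b, p) = Mul(Add(-15, b), Add(b, p))
Pow(Add(702, Function('c')(Function('Y')(-3, 4), 22)), 2) = Pow(Add(702, Add(Pow(4, 2), Mul(-15, 4), Mul(-15, 22), Mul(4, 22))), 2) = Pow(Add(702, Add(16, -60, -330, 88)), 2) = Pow(Add(702, -286), 2) = Pow(416, 2) = 173056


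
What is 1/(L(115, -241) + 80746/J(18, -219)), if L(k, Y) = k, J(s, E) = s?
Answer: 9/41408 ≈ 0.00021735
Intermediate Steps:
1/(L(115, -241) + 80746/J(18, -219)) = 1/(115 + 80746/18) = 1/(115 + 80746*(1/18)) = 1/(115 + 40373/9) = 1/(41408/9) = 9/41408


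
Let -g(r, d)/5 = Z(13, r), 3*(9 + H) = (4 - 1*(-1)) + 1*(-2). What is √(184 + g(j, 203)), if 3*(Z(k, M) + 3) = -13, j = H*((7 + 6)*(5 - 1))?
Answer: √1986/3 ≈ 14.855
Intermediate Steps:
H = -8 (H = -9 + ((4 - 1*(-1)) + 1*(-2))/3 = -9 + ((4 + 1) - 2)/3 = -9 + (5 - 2)/3 = -9 + (⅓)*3 = -9 + 1 = -8)
j = -416 (j = -8*(7 + 6)*(5 - 1) = -104*4 = -8*52 = -416)
Z(k, M) = -22/3 (Z(k, M) = -3 + (⅓)*(-13) = -3 - 13/3 = -22/3)
g(r, d) = 110/3 (g(r, d) = -5*(-22/3) = 110/3)
√(184 + g(j, 203)) = √(184 + 110/3) = √(662/3) = √1986/3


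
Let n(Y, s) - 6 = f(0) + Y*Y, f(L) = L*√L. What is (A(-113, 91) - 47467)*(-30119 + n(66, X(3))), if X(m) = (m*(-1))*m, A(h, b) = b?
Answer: 1220263632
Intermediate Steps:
f(L) = L^(3/2)
X(m) = -m² (X(m) = (-m)*m = -m²)
n(Y, s) = 6 + Y² (n(Y, s) = 6 + (0^(3/2) + Y*Y) = 6 + (0 + Y²) = 6 + Y²)
(A(-113, 91) - 47467)*(-30119 + n(66, X(3))) = (91 - 47467)*(-30119 + (6 + 66²)) = -47376*(-30119 + (6 + 4356)) = -47376*(-30119 + 4362) = -47376*(-25757) = 1220263632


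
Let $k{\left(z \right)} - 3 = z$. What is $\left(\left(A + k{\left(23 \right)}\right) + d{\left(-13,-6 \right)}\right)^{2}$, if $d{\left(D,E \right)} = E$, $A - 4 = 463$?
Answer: $237169$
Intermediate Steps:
$A = 467$ ($A = 4 + 463 = 467$)
$k{\left(z \right)} = 3 + z$
$\left(\left(A + k{\left(23 \right)}\right) + d{\left(-13,-6 \right)}\right)^{2} = \left(\left(467 + \left(3 + 23\right)\right) - 6\right)^{2} = \left(\left(467 + 26\right) - 6\right)^{2} = \left(493 - 6\right)^{2} = 487^{2} = 237169$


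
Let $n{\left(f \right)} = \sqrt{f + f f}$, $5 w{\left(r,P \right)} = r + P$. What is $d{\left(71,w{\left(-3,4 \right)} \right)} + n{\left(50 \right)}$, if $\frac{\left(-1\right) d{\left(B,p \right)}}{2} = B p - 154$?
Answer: $\frac{1398}{5} + 5 \sqrt{102} \approx 330.1$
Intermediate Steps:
$w{\left(r,P \right)} = \frac{P}{5} + \frac{r}{5}$ ($w{\left(r,P \right)} = \frac{r + P}{5} = \frac{P + r}{5} = \frac{P}{5} + \frac{r}{5}$)
$d{\left(B,p \right)} = 308 - 2 B p$ ($d{\left(B,p \right)} = - 2 \left(B p - 154\right) = - 2 \left(-154 + B p\right) = 308 - 2 B p$)
$n{\left(f \right)} = \sqrt{f + f^{2}}$
$d{\left(71,w{\left(-3,4 \right)} \right)} + n{\left(50 \right)} = \left(308 - 142 \left(\frac{1}{5} \cdot 4 + \frac{1}{5} \left(-3\right)\right)\right) + \sqrt{50 \left(1 + 50\right)} = \left(308 - 142 \left(\frac{4}{5} - \frac{3}{5}\right)\right) + \sqrt{50 \cdot 51} = \left(308 - 142 \cdot \frac{1}{5}\right) + \sqrt{2550} = \left(308 - \frac{142}{5}\right) + 5 \sqrt{102} = \frac{1398}{5} + 5 \sqrt{102}$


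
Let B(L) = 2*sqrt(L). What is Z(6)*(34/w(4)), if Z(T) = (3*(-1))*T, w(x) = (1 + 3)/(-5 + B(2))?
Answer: 765 - 306*sqrt(2) ≈ 332.25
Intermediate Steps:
w(x) = 4/(-5 + 2*sqrt(2)) (w(x) = (1 + 3)/(-5 + 2*sqrt(2)) = 4/(-5 + 2*sqrt(2)))
Z(T) = -3*T
Z(6)*(34/w(4)) = (-3*6)*(34/(-20/17 - 8*sqrt(2)/17)) = -612/(-20/17 - 8*sqrt(2)/17)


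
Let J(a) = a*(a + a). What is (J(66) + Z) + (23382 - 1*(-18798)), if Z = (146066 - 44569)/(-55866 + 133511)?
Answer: 3951610837/77645 ≈ 50893.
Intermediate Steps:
J(a) = 2*a**2 (J(a) = a*(2*a) = 2*a**2)
Z = 101497/77645 ≈ 1.3072
(J(66) + Z) + (23382 - 1*(-18798)) = (2*66**2 + 101497/77645) + (23382 - 1*(-18798)) = (2*4356 + 101497/77645) + (23382 + 18798) = (8712 + 101497/77645) + 42180 = 676544737/77645 + 42180 = 3951610837/77645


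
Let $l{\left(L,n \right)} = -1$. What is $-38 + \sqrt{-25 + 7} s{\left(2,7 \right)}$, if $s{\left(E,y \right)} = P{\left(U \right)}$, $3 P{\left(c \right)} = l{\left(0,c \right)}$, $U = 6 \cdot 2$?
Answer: $-38 - i \sqrt{2} \approx -38.0 - 1.4142 i$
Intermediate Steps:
$U = 12$
$P{\left(c \right)} = - \frac{1}{3}$ ($P{\left(c \right)} = \frac{1}{3} \left(-1\right) = - \frac{1}{3}$)
$s{\left(E,y \right)} = - \frac{1}{3}$
$-38 + \sqrt{-25 + 7} s{\left(2,7 \right)} = -38 + \sqrt{-25 + 7} \left(- \frac{1}{3}\right) = -38 + \sqrt{-18} \left(- \frac{1}{3}\right) = -38 + 3 i \sqrt{2} \left(- \frac{1}{3}\right) = -38 - i \sqrt{2}$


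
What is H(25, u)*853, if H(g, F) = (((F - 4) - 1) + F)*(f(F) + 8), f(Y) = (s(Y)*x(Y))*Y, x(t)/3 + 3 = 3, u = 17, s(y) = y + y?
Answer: 197896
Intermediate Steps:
s(y) = 2*y
x(t) = 0 (x(t) = -9 + 3*3 = -9 + 9 = 0)
f(Y) = 0 (f(Y) = ((2*Y)*0)*Y = 0*Y = 0)
H(g, F) = -40 + 16*F (H(g, F) = (((F - 4) - 1) + F)*(0 + 8) = (((-4 + F) - 1) + F)*8 = ((-5 + F) + F)*8 = (-5 + 2*F)*8 = -40 + 16*F)
H(25, u)*853 = (-40 + 16*17)*853 = (-40 + 272)*853 = 232*853 = 197896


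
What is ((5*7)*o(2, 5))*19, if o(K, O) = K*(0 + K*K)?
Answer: 5320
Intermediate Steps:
o(K, O) = K**3 (o(K, O) = K*(0 + K**2) = K*K**2 = K**3)
((5*7)*o(2, 5))*19 = ((5*7)*2**3)*19 = (35*8)*19 = 280*19 = 5320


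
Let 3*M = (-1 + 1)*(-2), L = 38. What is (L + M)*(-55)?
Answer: -2090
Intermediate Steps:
M = 0 (M = ((-1 + 1)*(-2))/3 = (0*(-2))/3 = (⅓)*0 = 0)
(L + M)*(-55) = (38 + 0)*(-55) = 38*(-55) = -2090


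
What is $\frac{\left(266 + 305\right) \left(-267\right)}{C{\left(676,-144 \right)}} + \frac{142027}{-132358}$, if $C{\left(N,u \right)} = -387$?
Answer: $\frac{6707979719}{17074182} \approx 392.87$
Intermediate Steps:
$\frac{\left(266 + 305\right) \left(-267\right)}{C{\left(676,-144 \right)}} + \frac{142027}{-132358} = \frac{\left(266 + 305\right) \left(-267\right)}{-387} + \frac{142027}{-132358} = 571 \left(-267\right) \left(- \frac{1}{387}\right) + 142027 \left(- \frac{1}{132358}\right) = \left(-152457\right) \left(- \frac{1}{387}\right) - \frac{142027}{132358} = \frac{50819}{129} - \frac{142027}{132358} = \frac{6707979719}{17074182}$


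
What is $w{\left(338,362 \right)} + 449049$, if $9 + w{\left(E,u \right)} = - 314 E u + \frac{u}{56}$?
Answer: $- \frac{1063180651}{28} \approx -3.7971 \cdot 10^{7}$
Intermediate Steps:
$w{\left(E,u \right)} = -9 + \frac{u}{56} - 314 E u$ ($w{\left(E,u \right)} = -9 + \left(- 314 E u + \frac{u}{56}\right) = -9 - \left(\left(-1\right) u \frac{1}{56} + 314 E u\right) = -9 - \left(- \frac{u}{56} + 314 E u\right) = -9 + \frac{u}{56} - 314 E u$)
$w{\left(338,362 \right)} + 449049 = \left(-9 + \frac{1}{56} \cdot 362 - 106132 \cdot 362\right) + 449049 = \left(-9 + \frac{181}{28} - 38419784\right) + 449049 = - \frac{1075754023}{28} + 449049 = - \frac{1063180651}{28}$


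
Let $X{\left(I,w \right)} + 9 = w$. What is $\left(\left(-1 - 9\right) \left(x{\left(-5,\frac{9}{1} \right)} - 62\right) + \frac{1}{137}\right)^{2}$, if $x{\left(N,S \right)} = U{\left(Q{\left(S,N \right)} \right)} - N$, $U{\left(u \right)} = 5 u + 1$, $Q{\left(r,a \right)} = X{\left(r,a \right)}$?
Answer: $\frac{29798009641}{18769} \approx 1.5876 \cdot 10^{6}$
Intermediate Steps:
$X{\left(I,w \right)} = -9 + w$
$Q{\left(r,a \right)} = -9 + a$
$U{\left(u \right)} = 1 + 5 u$
$x{\left(N,S \right)} = -44 + 4 N$ ($x{\left(N,S \right)} = \left(1 + 5 \left(-9 + N\right)\right) - N = \left(1 + \left(-45 + 5 N\right)\right) - N = \left(-44 + 5 N\right) - N = -44 + 4 N$)
$\left(\left(-1 - 9\right) \left(x{\left(-5,\frac{9}{1} \right)} - 62\right) + \frac{1}{137}\right)^{2} = \left(\left(-1 - 9\right) \left(\left(-44 + 4 \left(-5\right)\right) - 62\right) + \frac{1}{137}\right)^{2} = \left(- 10 \left(\left(-44 - 20\right) - 62\right) + \frac{1}{137}\right)^{2} = \left(- 10 \left(-64 - 62\right) + \frac{1}{137}\right)^{2} = \left(\left(-10\right) \left(-126\right) + \frac{1}{137}\right)^{2} = \left(1260 + \frac{1}{137}\right)^{2} = \left(\frac{172621}{137}\right)^{2} = \frac{29798009641}{18769}$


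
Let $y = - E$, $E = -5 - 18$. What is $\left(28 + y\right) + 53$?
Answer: $104$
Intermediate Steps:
$E = -23$ ($E = -5 - 18 = -23$)
$y = 23$ ($y = \left(-1\right) \left(-23\right) = 23$)
$\left(28 + y\right) + 53 = \left(28 + 23\right) + 53 = 51 + 53 = 104$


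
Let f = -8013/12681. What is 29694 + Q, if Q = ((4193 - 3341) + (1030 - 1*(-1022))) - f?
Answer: 137794417/4227 ≈ 32599.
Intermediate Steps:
f = -2671/4227 (f = -8013*1/12681 = -2671/4227 ≈ -0.63189)
Q = 12277879/4227 (Q = ((4193 - 3341) + (1030 - 1*(-1022))) - 1*(-2671/4227) = (852 + (1030 + 1022)) + 2671/4227 = (852 + 2052) + 2671/4227 = 2904 + 2671/4227 = 12277879/4227 ≈ 2904.6)
29694 + Q = 29694 + 12277879/4227 = 137794417/4227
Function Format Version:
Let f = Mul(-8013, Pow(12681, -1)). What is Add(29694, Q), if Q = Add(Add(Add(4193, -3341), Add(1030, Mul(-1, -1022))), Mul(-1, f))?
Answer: Rational(137794417, 4227) ≈ 32599.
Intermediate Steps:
f = Rational(-2671, 4227) (f = Mul(-8013, Rational(1, 12681)) = Rational(-2671, 4227) ≈ -0.63189)
Q = Rational(12277879, 4227) (Q = Add(Add(Add(4193, -3341), Add(1030, Mul(-1, -1022))), Mul(-1, Rational(-2671, 4227))) = Add(Add(852, Add(1030, 1022)), Rational(2671, 4227)) = Add(Add(852, 2052), Rational(2671, 4227)) = Add(2904, Rational(2671, 4227)) = Rational(12277879, 4227) ≈ 2904.6)
Add(29694, Q) = Add(29694, Rational(12277879, 4227)) = Rational(137794417, 4227)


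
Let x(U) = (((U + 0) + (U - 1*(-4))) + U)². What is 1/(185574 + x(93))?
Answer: 1/265663 ≈ 3.7642e-6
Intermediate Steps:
x(U) = (4 + 3*U)² (x(U) = ((U + (U + 4)) + U)² = ((U + (4 + U)) + U)² = ((4 + 2*U) + U)² = (4 + 3*U)²)
1/(185574 + x(93)) = 1/(185574 + (4 + 3*93)²) = 1/(185574 + (4 + 279)²) = 1/(185574 + 283²) = 1/(185574 + 80089) = 1/265663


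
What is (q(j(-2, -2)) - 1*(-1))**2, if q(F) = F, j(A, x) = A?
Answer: 1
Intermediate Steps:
(q(j(-2, -2)) - 1*(-1))**2 = (-2 - 1*(-1))**2 = (-2 + 1)**2 = (-1)**2 = 1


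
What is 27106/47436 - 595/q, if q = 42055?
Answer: 111171841/199492098 ≈ 0.55727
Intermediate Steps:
27106/47436 - 595/q = 27106/47436 - 595/42055 = 27106*(1/47436) - 595*1/42055 = 13553/23718 - 119/8411 = 111171841/199492098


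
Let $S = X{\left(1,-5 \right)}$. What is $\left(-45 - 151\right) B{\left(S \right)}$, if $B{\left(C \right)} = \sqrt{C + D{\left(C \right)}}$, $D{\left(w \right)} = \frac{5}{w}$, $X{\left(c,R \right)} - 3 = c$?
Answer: $- 98 \sqrt{21} \approx -449.09$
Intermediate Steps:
$X{\left(c,R \right)} = 3 + c$
$S = 4$ ($S = 3 + 1 = 4$)
$B{\left(C \right)} = \sqrt{C + \frac{5}{C}}$
$\left(-45 - 151\right) B{\left(S \right)} = \left(-45 - 151\right) \sqrt{4 + \frac{5}{4}} = - 196 \sqrt{4 + 5 \cdot \frac{1}{4}} = - 196 \sqrt{4 + \frac{5}{4}} = - 196 \sqrt{\frac{21}{4}} = - 196 \frac{\sqrt{21}}{2} = - 98 \sqrt{21}$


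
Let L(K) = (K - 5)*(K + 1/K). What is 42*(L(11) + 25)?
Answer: 42294/11 ≈ 3844.9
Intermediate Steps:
L(K) = (-5 + K)*(K + 1/K)
42*(L(11) + 25) = 42*((1 + 11² - 5*11 - 5/11) + 25) = 42*((1 + 121 - 55 - 5*1/11) + 25) = 42*((1 + 121 - 55 - 5/11) + 25) = 42*(732/11 + 25) = 42*(1007/11) = 42294/11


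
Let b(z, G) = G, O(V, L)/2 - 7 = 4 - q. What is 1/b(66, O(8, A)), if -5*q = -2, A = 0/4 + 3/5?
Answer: 5/106 ≈ 0.047170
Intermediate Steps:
A = 3/5 (A = 0*(1/4) + 3*(1/5) = 0 + 3/5 = 3/5 ≈ 0.60000)
q = 2/5 (q = -1/5*(-2) = 2/5 ≈ 0.40000)
O(V, L) = 106/5 (O(V, L) = 14 + 2*(4 - 1*2/5) = 14 + 2*(4 - 2/5) = 14 + 2*(18/5) = 14 + 36/5 = 106/5)
1/b(66, O(8, A)) = 1/(106/5) = 5/106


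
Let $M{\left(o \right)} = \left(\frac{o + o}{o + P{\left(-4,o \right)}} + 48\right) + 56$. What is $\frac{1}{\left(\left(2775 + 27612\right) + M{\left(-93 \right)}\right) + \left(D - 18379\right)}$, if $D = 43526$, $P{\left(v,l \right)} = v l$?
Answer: $\frac{3}{166912} \approx 1.7974 \cdot 10^{-5}$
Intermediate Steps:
$P{\left(v,l \right)} = l v$
$M{\left(o \right)} = \frac{310}{3}$ ($M{\left(o \right)} = \left(\frac{o + o}{o + o \left(-4\right)} + 48\right) + 56 = \left(\frac{2 o}{o - 4 o} + 48\right) + 56 = \left(\frac{2 o}{\left(-3\right) o} + 48\right) + 56 = \left(2 o \left(- \frac{1}{3 o}\right) + 48\right) + 56 = \left(- \frac{2}{3} + 48\right) + 56 = \frac{142}{3} + 56 = \frac{310}{3}$)
$\frac{1}{\left(\left(2775 + 27612\right) + M{\left(-93 \right)}\right) + \left(D - 18379\right)} = \frac{1}{\left(\left(2775 + 27612\right) + \frac{310}{3}\right) + \left(43526 - 18379\right)} = \frac{1}{\left(30387 + \frac{310}{3}\right) + 25147} = \frac{1}{\frac{91471}{3} + 25147} = \frac{1}{\frac{166912}{3}} = \frac{3}{166912}$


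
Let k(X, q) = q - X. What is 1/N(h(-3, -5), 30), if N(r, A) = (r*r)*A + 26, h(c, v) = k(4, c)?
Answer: 1/1496 ≈ 0.00066845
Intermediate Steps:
h(c, v) = -4 + c (h(c, v) = c - 1*4 = c - 4 = -4 + c)
N(r, A) = 26 + A*r² (N(r, A) = r²*A + 26 = A*r² + 26 = 26 + A*r²)
1/N(h(-3, -5), 30) = 1/(26 + 30*(-4 - 3)²) = 1/(26 + 30*(-7)²) = 1/(26 + 30*49) = 1/(26 + 1470) = 1/1496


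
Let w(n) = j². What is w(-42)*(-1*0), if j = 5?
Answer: 0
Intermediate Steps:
w(n) = 25 (w(n) = 5² = 25)
w(-42)*(-1*0) = 25*(-1*0) = 25*0 = 0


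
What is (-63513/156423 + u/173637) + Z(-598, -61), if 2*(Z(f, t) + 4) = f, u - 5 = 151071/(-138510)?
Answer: -126825237793763747/418005026740890 ≈ -303.41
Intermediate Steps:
u = 180493/46170 (u = 5 + 151071/(-138510) = 5 + 151071*(-1/138510) = 5 - 50357/46170 = 180493/46170 ≈ 3.9093)
Z(f, t) = -4 + f/2
(-63513/156423 + u/173637) + Z(-598, -61) = (-63513/156423 + (180493/46170)/173637) + (-4 + (½)*(-598)) = (-63513*1/156423 + (180493/46170)*(1/173637)) + (-4 - 299) = (-21171/52141 + 180493/8016820290) - 303 = -169714691274077/418005026740890 - 303 = -126825237793763747/418005026740890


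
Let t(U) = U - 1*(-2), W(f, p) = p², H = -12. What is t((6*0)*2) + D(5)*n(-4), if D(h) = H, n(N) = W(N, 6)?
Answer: -430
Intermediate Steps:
n(N) = 36 (n(N) = 6² = 36)
t(U) = 2 + U (t(U) = U + 2 = 2 + U)
D(h) = -12
t((6*0)*2) + D(5)*n(-4) = (2 + (6*0)*2) - 12*36 = (2 + 0*2) - 432 = (2 + 0) - 432 = 2 - 432 = -430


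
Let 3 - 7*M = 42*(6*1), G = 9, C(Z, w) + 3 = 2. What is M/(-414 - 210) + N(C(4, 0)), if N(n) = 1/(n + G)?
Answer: 265/1456 ≈ 0.18201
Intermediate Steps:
C(Z, w) = -1 (C(Z, w) = -3 + 2 = -1)
M = -249/7 (M = 3/7 - 6*6*1 = 3/7 - 6*6 = 3/7 - ⅐*252 = 3/7 - 36 = -249/7 ≈ -35.571)
N(n) = 1/(9 + n) (N(n) = 1/(n + 9) = 1/(9 + n))
M/(-414 - 210) + N(C(4, 0)) = -249/7/(-414 - 210) + 1/(9 - 1) = -249/7/(-624) + 1/8 = -1/624*(-249/7) + ⅛ = 83/1456 + ⅛ = 265/1456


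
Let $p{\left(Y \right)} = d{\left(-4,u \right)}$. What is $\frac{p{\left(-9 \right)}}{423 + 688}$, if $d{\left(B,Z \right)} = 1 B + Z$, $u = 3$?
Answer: $- \frac{1}{1111} \approx -0.00090009$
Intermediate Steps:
$d{\left(B,Z \right)} = B + Z$
$p{\left(Y \right)} = -1$ ($p{\left(Y \right)} = -4 + 3 = -1$)
$\frac{p{\left(-9 \right)}}{423 + 688} = \frac{1}{423 + 688} \left(-1\right) = \frac{1}{1111} \left(-1\right) = - \frac{1}{1111}$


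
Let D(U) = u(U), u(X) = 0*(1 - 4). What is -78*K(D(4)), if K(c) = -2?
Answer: 156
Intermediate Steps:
u(X) = 0 (u(X) = 0*(-3) = 0)
D(U) = 0
-78*K(D(4)) = -78*(-2) = 156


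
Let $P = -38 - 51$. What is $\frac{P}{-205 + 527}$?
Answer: $- \frac{89}{322} \approx -0.2764$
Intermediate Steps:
$P = -89$ ($P = -38 - 51 = -89$)
$\frac{P}{-205 + 527} = \frac{1}{-205 + 527} \left(-89\right) = \frac{1}{322} \left(-89\right) = - \frac{89}{322}$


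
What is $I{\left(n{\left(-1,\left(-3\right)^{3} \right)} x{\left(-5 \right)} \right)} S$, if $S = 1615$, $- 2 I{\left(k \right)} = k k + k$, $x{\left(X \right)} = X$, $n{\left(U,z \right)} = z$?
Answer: $-14825700$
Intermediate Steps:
$I{\left(k \right)} = - \frac{k}{2} - \frac{k^{2}}{2}$ ($I{\left(k \right)} = - \frac{k k + k}{2} = - \frac{k^{2} + k}{2} = - \frac{k + k^{2}}{2} = - \frac{k}{2} - \frac{k^{2}}{2}$)
$I{\left(n{\left(-1,\left(-3\right)^{3} \right)} x{\left(-5 \right)} \right)} S = - \frac{\left(-3\right)^{3} \left(-5\right) \left(1 + \left(-3\right)^{3} \left(-5\right)\right)}{2} \cdot 1615 = - \frac{\left(-27\right) \left(-5\right) \left(1 - -135\right)}{2} \cdot 1615 = \left(- \frac{1}{2}\right) 135 \left(1 + 135\right) 1615 = \left(- \frac{1}{2}\right) 135 \cdot 136 \cdot 1615 = \left(-9180\right) 1615 = -14825700$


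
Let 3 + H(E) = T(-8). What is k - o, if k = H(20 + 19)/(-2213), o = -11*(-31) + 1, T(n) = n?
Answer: -756835/2213 ≈ -342.00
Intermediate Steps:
H(E) = -11 (H(E) = -3 - 8 = -11)
o = 342 (o = 341 + 1 = 342)
k = 11/2213 (k = -11/(-2213) = -11*(-1/2213) = 11/2213 ≈ 0.0049706)
k - o = 11/2213 - 1*342 = 11/2213 - 342 = -756835/2213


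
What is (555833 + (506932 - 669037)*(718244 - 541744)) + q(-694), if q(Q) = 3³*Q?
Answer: -28610995405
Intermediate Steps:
q(Q) = 27*Q
(555833 + (506932 - 669037)*(718244 - 541744)) + q(-694) = (555833 + (506932 - 669037)*(718244 - 541744)) + 27*(-694) = (555833 - 162105*176500) - 18738 = (555833 - 28611532500) - 18738 = -28610976667 - 18738 = -28610995405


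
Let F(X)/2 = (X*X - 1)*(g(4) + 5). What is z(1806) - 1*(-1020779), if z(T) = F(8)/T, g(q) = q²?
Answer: 43893560/43 ≈ 1.0208e+6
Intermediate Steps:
F(X) = -42 + 42*X² (F(X) = 2*((X*X - 1)*(4² + 5)) = 2*((X² - 1)*(16 + 5)) = 2*((-1 + X²)*21) = 2*(-21 + 21*X²) = -42 + 42*X²)
z(T) = 2646/T (z(T) = (-42 + 42*8²)/T = (-42 + 42*64)/T = (-42 + 2688)/T = 2646/T)
z(1806) - 1*(-1020779) = 2646/1806 - 1*(-1020779) = 2646*(1/1806) + 1020779 = 63/43 + 1020779 = 43893560/43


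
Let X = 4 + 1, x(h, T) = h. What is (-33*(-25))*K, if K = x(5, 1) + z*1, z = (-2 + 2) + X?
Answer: 8250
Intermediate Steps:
X = 5
z = 5 (z = (-2 + 2) + 5 = 0 + 5 = 5)
K = 10 (K = 5 + 5*1 = 5 + 5 = 10)
(-33*(-25))*K = -33*(-25)*10 = 825*10 = 8250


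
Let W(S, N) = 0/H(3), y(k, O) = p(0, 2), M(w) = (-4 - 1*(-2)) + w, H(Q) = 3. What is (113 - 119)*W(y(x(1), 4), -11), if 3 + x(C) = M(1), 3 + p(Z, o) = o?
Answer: 0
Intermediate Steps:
M(w) = -2 + w (M(w) = (-4 + 2) + w = -2 + w)
p(Z, o) = -3 + o
x(C) = -4 (x(C) = -3 + (-2 + 1) = -3 - 1 = -4)
y(k, O) = -1 (y(k, O) = -3 + 2 = -1)
W(S, N) = 0 (W(S, N) = 0/3 = 0*(⅓) = 0)
(113 - 119)*W(y(x(1), 4), -11) = (113 - 119)*0 = -6*0 = 0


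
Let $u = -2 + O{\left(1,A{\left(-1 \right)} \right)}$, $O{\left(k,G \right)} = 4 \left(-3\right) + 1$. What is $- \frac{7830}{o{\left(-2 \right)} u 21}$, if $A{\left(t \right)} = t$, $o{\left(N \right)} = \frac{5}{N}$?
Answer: $- \frac{1044}{91} \approx -11.473$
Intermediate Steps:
$O{\left(k,G \right)} = -11$ ($O{\left(k,G \right)} = -12 + 1 = -11$)
$u = -13$ ($u = -2 - 11 = -13$)
$- \frac{7830}{o{\left(-2 \right)} u 21} = - \frac{7830}{\frac{5}{-2} \left(-13\right) 21} = - \frac{7830}{5 \left(- \frac{1}{2}\right) \left(-13\right) 21} = - \frac{7830}{\left(- \frac{5}{2}\right) \left(-13\right) 21} = - \frac{7830}{\frac{65}{2} \cdot 21} = - \frac{7830}{\frac{1365}{2}} = \left(-7830\right) \frac{2}{1365} = - \frac{1044}{91}$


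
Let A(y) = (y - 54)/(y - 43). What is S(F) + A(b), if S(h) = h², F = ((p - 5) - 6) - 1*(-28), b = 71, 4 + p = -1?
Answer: 4049/28 ≈ 144.61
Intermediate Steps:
p = -5 (p = -4 - 1 = -5)
A(y) = (-54 + y)/(-43 + y)
F = 12 (F = ((-5 - 5) - 6) - 1*(-28) = (-10 - 6) + 28 = -16 + 28 = 12)
S(F) + A(b) = 12² + (-54 + 71)/(-43 + 71) = 144 + 17/28 = 4049/28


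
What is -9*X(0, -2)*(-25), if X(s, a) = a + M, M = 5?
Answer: 675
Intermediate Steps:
X(s, a) = 5 + a (X(s, a) = a + 5 = 5 + a)
-9*X(0, -2)*(-25) = -9*(5 - 2)*(-25) = -9*3*(-25) = -27*(-25) = 675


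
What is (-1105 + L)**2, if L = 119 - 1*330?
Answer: 1731856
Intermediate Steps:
L = -211 (L = 119 - 330 = -211)
(-1105 + L)**2 = (-1105 - 211)**2 = (-1316)**2 = 1731856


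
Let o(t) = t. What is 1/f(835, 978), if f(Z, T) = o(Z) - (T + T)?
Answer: -1/1121 ≈ -0.00089206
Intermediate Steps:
f(Z, T) = Z - 2*T (f(Z, T) = Z - (T + T) = Z - 2*T)
1/f(835, 978) = 1/(835 - 2*978) = 1/(835 - 1956) = 1/(-1121) = -1/1121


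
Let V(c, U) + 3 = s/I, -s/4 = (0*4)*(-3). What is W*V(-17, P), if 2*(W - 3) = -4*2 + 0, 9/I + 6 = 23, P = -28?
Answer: 3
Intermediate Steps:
I = 9/17 (I = 9/(-6 + 23) = 9/17 ≈ 0.52941)
s = 0 (s = -4*0*4*(-3) = -0*(-3) = -4*0 = 0)
V(c, U) = -3 (V(c, U) = -3 + 0/(9/17) = -3 + 0*(17/9) = -3 + 0 = -3)
W = -1 (W = 3 + (-4*2 + 0)/2 = 3 + (-8 + 0)/2 = 3 + (½)*(-8) = 3 - 4 = -1)
W*V(-17, P) = -1*(-3) = 3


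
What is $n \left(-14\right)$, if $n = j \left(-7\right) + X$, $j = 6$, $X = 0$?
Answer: $588$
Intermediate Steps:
$n = -42$ ($n = 6 \left(-7\right) + 0 = -42 + 0 = -42$)
$n \left(-14\right) = \left(-42\right) \left(-14\right) = 588$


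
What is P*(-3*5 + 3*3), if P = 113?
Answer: -678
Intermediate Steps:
P*(-3*5 + 3*3) = 113*(-3*5 + 3*3) = 113*(-15 + 9) = 113*(-6) = -678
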